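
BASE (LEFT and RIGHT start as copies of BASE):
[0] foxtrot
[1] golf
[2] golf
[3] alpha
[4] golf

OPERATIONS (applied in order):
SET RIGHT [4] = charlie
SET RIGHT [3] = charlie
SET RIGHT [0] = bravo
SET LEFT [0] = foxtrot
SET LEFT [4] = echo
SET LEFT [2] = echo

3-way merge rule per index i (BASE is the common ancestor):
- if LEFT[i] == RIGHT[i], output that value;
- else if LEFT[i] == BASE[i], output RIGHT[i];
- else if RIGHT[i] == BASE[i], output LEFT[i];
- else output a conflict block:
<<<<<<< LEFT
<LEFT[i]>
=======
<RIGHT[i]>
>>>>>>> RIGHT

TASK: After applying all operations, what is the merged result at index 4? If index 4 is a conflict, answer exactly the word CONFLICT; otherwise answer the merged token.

Final LEFT:  [foxtrot, golf, echo, alpha, echo]
Final RIGHT: [bravo, golf, golf, charlie, charlie]
i=0: L=foxtrot=BASE, R=bravo -> take RIGHT -> bravo
i=1: L=golf R=golf -> agree -> golf
i=2: L=echo, R=golf=BASE -> take LEFT -> echo
i=3: L=alpha=BASE, R=charlie -> take RIGHT -> charlie
i=4: BASE=golf L=echo R=charlie all differ -> CONFLICT
Index 4 -> CONFLICT

Answer: CONFLICT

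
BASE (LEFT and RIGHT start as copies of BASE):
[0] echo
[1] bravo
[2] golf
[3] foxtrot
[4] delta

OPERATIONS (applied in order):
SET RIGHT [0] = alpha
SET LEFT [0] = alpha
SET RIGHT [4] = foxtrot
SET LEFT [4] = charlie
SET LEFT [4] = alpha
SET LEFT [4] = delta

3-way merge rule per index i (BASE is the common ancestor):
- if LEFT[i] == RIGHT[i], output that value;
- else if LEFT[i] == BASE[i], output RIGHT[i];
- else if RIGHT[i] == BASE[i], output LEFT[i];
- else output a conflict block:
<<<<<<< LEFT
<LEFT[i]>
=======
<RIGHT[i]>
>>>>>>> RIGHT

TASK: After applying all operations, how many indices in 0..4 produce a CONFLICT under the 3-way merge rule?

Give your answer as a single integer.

Answer: 0

Derivation:
Final LEFT:  [alpha, bravo, golf, foxtrot, delta]
Final RIGHT: [alpha, bravo, golf, foxtrot, foxtrot]
i=0: L=alpha R=alpha -> agree -> alpha
i=1: L=bravo R=bravo -> agree -> bravo
i=2: L=golf R=golf -> agree -> golf
i=3: L=foxtrot R=foxtrot -> agree -> foxtrot
i=4: L=delta=BASE, R=foxtrot -> take RIGHT -> foxtrot
Conflict count: 0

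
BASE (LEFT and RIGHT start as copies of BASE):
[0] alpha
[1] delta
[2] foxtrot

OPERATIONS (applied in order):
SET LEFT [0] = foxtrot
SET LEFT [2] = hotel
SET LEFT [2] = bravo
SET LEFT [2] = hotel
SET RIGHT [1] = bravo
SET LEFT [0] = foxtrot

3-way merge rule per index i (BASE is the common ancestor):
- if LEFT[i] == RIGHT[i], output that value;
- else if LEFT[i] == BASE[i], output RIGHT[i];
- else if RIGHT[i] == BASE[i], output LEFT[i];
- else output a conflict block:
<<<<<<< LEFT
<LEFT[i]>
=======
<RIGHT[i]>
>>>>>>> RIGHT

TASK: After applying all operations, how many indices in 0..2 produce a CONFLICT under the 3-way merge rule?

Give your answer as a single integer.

Answer: 0

Derivation:
Final LEFT:  [foxtrot, delta, hotel]
Final RIGHT: [alpha, bravo, foxtrot]
i=0: L=foxtrot, R=alpha=BASE -> take LEFT -> foxtrot
i=1: L=delta=BASE, R=bravo -> take RIGHT -> bravo
i=2: L=hotel, R=foxtrot=BASE -> take LEFT -> hotel
Conflict count: 0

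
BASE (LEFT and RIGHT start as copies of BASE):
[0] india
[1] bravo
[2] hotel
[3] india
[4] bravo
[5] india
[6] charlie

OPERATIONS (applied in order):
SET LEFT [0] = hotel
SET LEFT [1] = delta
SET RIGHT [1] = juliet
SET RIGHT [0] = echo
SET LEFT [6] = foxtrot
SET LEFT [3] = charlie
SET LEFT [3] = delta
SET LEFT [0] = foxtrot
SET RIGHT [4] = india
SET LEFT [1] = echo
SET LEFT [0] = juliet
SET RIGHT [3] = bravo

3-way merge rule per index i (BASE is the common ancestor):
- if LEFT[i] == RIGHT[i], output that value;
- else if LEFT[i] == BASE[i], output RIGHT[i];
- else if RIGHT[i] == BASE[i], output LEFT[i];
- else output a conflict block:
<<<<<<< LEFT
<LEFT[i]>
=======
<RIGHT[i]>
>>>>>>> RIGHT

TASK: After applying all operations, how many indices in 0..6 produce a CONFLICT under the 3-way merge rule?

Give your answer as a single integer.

Answer: 3

Derivation:
Final LEFT:  [juliet, echo, hotel, delta, bravo, india, foxtrot]
Final RIGHT: [echo, juliet, hotel, bravo, india, india, charlie]
i=0: BASE=india L=juliet R=echo all differ -> CONFLICT
i=1: BASE=bravo L=echo R=juliet all differ -> CONFLICT
i=2: L=hotel R=hotel -> agree -> hotel
i=3: BASE=india L=delta R=bravo all differ -> CONFLICT
i=4: L=bravo=BASE, R=india -> take RIGHT -> india
i=5: L=india R=india -> agree -> india
i=6: L=foxtrot, R=charlie=BASE -> take LEFT -> foxtrot
Conflict count: 3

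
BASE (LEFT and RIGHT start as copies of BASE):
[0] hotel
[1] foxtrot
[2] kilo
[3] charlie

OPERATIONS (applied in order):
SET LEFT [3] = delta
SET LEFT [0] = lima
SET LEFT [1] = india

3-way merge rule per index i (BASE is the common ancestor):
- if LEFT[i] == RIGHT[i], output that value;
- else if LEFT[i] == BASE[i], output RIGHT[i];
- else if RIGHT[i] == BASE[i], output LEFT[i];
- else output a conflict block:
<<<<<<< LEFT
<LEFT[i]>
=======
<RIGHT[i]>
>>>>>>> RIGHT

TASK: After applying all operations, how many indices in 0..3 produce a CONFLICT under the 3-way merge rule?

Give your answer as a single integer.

Final LEFT:  [lima, india, kilo, delta]
Final RIGHT: [hotel, foxtrot, kilo, charlie]
i=0: L=lima, R=hotel=BASE -> take LEFT -> lima
i=1: L=india, R=foxtrot=BASE -> take LEFT -> india
i=2: L=kilo R=kilo -> agree -> kilo
i=3: L=delta, R=charlie=BASE -> take LEFT -> delta
Conflict count: 0

Answer: 0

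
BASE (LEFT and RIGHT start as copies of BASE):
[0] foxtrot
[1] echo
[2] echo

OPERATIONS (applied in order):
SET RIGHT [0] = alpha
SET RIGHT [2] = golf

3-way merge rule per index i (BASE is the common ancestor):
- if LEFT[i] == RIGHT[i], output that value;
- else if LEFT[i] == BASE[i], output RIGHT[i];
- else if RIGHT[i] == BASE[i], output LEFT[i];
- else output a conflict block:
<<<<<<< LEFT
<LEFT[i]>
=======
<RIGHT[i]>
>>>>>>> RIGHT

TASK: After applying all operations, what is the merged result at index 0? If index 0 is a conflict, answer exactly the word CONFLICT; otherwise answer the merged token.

Answer: alpha

Derivation:
Final LEFT:  [foxtrot, echo, echo]
Final RIGHT: [alpha, echo, golf]
i=0: L=foxtrot=BASE, R=alpha -> take RIGHT -> alpha
i=1: L=echo R=echo -> agree -> echo
i=2: L=echo=BASE, R=golf -> take RIGHT -> golf
Index 0 -> alpha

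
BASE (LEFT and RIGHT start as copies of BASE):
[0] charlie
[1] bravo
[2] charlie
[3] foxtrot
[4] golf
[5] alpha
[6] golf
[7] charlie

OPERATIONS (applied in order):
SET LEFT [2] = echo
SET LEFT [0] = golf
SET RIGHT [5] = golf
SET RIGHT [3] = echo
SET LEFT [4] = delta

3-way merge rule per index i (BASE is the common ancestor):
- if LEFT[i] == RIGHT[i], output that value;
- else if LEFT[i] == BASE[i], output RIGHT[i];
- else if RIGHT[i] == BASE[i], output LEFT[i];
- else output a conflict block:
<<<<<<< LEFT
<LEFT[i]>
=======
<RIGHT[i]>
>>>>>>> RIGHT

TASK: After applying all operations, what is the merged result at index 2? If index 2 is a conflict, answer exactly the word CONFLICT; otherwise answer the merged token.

Answer: echo

Derivation:
Final LEFT:  [golf, bravo, echo, foxtrot, delta, alpha, golf, charlie]
Final RIGHT: [charlie, bravo, charlie, echo, golf, golf, golf, charlie]
i=0: L=golf, R=charlie=BASE -> take LEFT -> golf
i=1: L=bravo R=bravo -> agree -> bravo
i=2: L=echo, R=charlie=BASE -> take LEFT -> echo
i=3: L=foxtrot=BASE, R=echo -> take RIGHT -> echo
i=4: L=delta, R=golf=BASE -> take LEFT -> delta
i=5: L=alpha=BASE, R=golf -> take RIGHT -> golf
i=6: L=golf R=golf -> agree -> golf
i=7: L=charlie R=charlie -> agree -> charlie
Index 2 -> echo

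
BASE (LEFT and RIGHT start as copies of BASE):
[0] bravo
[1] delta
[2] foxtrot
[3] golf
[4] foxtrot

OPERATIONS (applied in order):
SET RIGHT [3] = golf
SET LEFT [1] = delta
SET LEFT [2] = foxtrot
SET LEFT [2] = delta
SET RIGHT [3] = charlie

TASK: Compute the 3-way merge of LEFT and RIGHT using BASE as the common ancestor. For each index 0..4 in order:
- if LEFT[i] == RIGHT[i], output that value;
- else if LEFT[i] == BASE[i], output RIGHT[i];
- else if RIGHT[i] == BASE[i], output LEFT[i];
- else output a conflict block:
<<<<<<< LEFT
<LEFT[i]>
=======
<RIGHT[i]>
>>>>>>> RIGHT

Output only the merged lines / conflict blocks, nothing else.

Answer: bravo
delta
delta
charlie
foxtrot

Derivation:
Final LEFT:  [bravo, delta, delta, golf, foxtrot]
Final RIGHT: [bravo, delta, foxtrot, charlie, foxtrot]
i=0: L=bravo R=bravo -> agree -> bravo
i=1: L=delta R=delta -> agree -> delta
i=2: L=delta, R=foxtrot=BASE -> take LEFT -> delta
i=3: L=golf=BASE, R=charlie -> take RIGHT -> charlie
i=4: L=foxtrot R=foxtrot -> agree -> foxtrot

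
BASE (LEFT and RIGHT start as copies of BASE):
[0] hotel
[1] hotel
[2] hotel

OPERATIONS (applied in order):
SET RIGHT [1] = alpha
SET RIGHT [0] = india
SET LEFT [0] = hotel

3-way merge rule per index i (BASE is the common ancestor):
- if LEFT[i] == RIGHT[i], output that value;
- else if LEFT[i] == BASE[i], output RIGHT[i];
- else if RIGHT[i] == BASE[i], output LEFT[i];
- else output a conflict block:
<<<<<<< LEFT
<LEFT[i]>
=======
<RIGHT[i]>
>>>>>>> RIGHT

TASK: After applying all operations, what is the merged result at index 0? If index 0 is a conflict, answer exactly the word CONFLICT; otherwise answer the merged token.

Answer: india

Derivation:
Final LEFT:  [hotel, hotel, hotel]
Final RIGHT: [india, alpha, hotel]
i=0: L=hotel=BASE, R=india -> take RIGHT -> india
i=1: L=hotel=BASE, R=alpha -> take RIGHT -> alpha
i=2: L=hotel R=hotel -> agree -> hotel
Index 0 -> india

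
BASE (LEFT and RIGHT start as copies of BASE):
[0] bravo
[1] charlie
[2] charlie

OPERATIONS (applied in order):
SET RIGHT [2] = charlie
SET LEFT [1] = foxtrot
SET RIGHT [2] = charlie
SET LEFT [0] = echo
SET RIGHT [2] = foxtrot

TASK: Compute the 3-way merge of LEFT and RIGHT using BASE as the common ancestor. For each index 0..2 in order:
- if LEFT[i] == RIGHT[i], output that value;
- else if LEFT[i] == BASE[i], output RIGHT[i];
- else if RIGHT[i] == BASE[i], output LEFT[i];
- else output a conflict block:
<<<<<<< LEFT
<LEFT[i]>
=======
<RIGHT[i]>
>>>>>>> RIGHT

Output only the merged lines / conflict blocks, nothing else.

Final LEFT:  [echo, foxtrot, charlie]
Final RIGHT: [bravo, charlie, foxtrot]
i=0: L=echo, R=bravo=BASE -> take LEFT -> echo
i=1: L=foxtrot, R=charlie=BASE -> take LEFT -> foxtrot
i=2: L=charlie=BASE, R=foxtrot -> take RIGHT -> foxtrot

Answer: echo
foxtrot
foxtrot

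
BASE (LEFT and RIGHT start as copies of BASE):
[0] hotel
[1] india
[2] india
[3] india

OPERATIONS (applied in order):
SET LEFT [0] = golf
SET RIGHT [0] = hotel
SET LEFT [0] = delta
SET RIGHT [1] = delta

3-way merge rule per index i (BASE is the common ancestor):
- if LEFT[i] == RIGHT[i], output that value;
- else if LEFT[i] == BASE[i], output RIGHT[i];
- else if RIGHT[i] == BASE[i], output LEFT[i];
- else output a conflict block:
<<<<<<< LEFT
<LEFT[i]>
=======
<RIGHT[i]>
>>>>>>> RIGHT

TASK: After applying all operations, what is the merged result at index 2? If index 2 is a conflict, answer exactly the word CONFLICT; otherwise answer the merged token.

Final LEFT:  [delta, india, india, india]
Final RIGHT: [hotel, delta, india, india]
i=0: L=delta, R=hotel=BASE -> take LEFT -> delta
i=1: L=india=BASE, R=delta -> take RIGHT -> delta
i=2: L=india R=india -> agree -> india
i=3: L=india R=india -> agree -> india
Index 2 -> india

Answer: india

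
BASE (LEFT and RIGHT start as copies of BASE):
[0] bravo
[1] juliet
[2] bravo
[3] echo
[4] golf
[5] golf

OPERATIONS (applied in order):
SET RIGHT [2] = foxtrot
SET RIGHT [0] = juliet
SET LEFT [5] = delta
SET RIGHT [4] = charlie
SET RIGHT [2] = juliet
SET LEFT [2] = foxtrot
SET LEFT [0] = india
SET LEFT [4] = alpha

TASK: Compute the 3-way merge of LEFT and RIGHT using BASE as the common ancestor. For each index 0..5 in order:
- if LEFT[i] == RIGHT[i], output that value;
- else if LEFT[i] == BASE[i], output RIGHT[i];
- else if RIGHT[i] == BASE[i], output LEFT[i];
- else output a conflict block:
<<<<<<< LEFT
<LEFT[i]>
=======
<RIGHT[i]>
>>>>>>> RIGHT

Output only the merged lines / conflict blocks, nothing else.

Final LEFT:  [india, juliet, foxtrot, echo, alpha, delta]
Final RIGHT: [juliet, juliet, juliet, echo, charlie, golf]
i=0: BASE=bravo L=india R=juliet all differ -> CONFLICT
i=1: L=juliet R=juliet -> agree -> juliet
i=2: BASE=bravo L=foxtrot R=juliet all differ -> CONFLICT
i=3: L=echo R=echo -> agree -> echo
i=4: BASE=golf L=alpha R=charlie all differ -> CONFLICT
i=5: L=delta, R=golf=BASE -> take LEFT -> delta

Answer: <<<<<<< LEFT
india
=======
juliet
>>>>>>> RIGHT
juliet
<<<<<<< LEFT
foxtrot
=======
juliet
>>>>>>> RIGHT
echo
<<<<<<< LEFT
alpha
=======
charlie
>>>>>>> RIGHT
delta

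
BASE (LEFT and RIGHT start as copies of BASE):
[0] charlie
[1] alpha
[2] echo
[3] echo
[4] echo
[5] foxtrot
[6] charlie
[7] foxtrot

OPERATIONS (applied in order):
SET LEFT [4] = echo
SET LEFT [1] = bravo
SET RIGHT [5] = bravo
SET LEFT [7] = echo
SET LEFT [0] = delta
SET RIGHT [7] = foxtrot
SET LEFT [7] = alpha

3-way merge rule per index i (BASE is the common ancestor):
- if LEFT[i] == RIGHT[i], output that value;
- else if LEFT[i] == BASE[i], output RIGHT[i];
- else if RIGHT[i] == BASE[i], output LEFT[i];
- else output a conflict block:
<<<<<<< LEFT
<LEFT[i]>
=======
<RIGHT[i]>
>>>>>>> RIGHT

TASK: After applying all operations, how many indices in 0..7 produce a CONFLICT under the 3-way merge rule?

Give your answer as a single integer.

Final LEFT:  [delta, bravo, echo, echo, echo, foxtrot, charlie, alpha]
Final RIGHT: [charlie, alpha, echo, echo, echo, bravo, charlie, foxtrot]
i=0: L=delta, R=charlie=BASE -> take LEFT -> delta
i=1: L=bravo, R=alpha=BASE -> take LEFT -> bravo
i=2: L=echo R=echo -> agree -> echo
i=3: L=echo R=echo -> agree -> echo
i=4: L=echo R=echo -> agree -> echo
i=5: L=foxtrot=BASE, R=bravo -> take RIGHT -> bravo
i=6: L=charlie R=charlie -> agree -> charlie
i=7: L=alpha, R=foxtrot=BASE -> take LEFT -> alpha
Conflict count: 0

Answer: 0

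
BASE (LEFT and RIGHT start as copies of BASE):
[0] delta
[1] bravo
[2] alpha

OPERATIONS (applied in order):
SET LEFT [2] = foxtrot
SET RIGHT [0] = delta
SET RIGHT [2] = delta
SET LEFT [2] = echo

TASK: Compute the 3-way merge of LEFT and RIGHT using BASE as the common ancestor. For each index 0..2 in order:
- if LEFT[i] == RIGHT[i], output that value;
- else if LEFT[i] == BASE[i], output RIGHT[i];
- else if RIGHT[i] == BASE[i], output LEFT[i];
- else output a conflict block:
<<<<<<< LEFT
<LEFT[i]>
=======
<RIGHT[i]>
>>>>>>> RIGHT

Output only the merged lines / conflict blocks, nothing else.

Answer: delta
bravo
<<<<<<< LEFT
echo
=======
delta
>>>>>>> RIGHT

Derivation:
Final LEFT:  [delta, bravo, echo]
Final RIGHT: [delta, bravo, delta]
i=0: L=delta R=delta -> agree -> delta
i=1: L=bravo R=bravo -> agree -> bravo
i=2: BASE=alpha L=echo R=delta all differ -> CONFLICT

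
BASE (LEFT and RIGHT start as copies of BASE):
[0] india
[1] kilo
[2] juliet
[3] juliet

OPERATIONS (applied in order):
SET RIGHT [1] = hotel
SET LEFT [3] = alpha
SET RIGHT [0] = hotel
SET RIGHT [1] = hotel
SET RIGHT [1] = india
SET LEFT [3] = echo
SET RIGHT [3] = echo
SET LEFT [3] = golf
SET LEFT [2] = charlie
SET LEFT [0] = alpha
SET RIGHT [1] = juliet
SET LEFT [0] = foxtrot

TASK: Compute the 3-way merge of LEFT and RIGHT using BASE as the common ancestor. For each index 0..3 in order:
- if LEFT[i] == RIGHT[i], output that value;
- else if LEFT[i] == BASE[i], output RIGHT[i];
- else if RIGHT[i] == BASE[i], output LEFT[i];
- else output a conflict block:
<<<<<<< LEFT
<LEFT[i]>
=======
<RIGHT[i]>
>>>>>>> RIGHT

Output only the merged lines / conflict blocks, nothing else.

Answer: <<<<<<< LEFT
foxtrot
=======
hotel
>>>>>>> RIGHT
juliet
charlie
<<<<<<< LEFT
golf
=======
echo
>>>>>>> RIGHT

Derivation:
Final LEFT:  [foxtrot, kilo, charlie, golf]
Final RIGHT: [hotel, juliet, juliet, echo]
i=0: BASE=india L=foxtrot R=hotel all differ -> CONFLICT
i=1: L=kilo=BASE, R=juliet -> take RIGHT -> juliet
i=2: L=charlie, R=juliet=BASE -> take LEFT -> charlie
i=3: BASE=juliet L=golf R=echo all differ -> CONFLICT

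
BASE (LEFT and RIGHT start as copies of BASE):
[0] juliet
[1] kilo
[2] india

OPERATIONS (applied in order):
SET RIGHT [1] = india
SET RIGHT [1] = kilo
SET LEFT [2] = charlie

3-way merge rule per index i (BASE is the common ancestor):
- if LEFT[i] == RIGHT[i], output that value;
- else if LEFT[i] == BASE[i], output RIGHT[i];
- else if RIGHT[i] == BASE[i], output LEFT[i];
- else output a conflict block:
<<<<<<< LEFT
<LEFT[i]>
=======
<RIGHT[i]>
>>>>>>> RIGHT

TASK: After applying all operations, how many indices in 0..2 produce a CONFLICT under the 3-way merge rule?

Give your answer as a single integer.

Answer: 0

Derivation:
Final LEFT:  [juliet, kilo, charlie]
Final RIGHT: [juliet, kilo, india]
i=0: L=juliet R=juliet -> agree -> juliet
i=1: L=kilo R=kilo -> agree -> kilo
i=2: L=charlie, R=india=BASE -> take LEFT -> charlie
Conflict count: 0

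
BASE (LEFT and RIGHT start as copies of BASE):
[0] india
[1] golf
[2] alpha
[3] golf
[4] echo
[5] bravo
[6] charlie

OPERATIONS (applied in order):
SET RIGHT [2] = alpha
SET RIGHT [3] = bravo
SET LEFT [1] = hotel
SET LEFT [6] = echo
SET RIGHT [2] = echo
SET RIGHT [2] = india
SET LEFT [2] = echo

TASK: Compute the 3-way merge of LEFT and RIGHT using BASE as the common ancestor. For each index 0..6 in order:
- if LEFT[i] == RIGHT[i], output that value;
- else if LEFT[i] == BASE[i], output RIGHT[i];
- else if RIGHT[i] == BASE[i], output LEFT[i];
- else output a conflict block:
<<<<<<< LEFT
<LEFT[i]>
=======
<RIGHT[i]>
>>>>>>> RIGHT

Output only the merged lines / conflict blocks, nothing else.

Final LEFT:  [india, hotel, echo, golf, echo, bravo, echo]
Final RIGHT: [india, golf, india, bravo, echo, bravo, charlie]
i=0: L=india R=india -> agree -> india
i=1: L=hotel, R=golf=BASE -> take LEFT -> hotel
i=2: BASE=alpha L=echo R=india all differ -> CONFLICT
i=3: L=golf=BASE, R=bravo -> take RIGHT -> bravo
i=4: L=echo R=echo -> agree -> echo
i=5: L=bravo R=bravo -> agree -> bravo
i=6: L=echo, R=charlie=BASE -> take LEFT -> echo

Answer: india
hotel
<<<<<<< LEFT
echo
=======
india
>>>>>>> RIGHT
bravo
echo
bravo
echo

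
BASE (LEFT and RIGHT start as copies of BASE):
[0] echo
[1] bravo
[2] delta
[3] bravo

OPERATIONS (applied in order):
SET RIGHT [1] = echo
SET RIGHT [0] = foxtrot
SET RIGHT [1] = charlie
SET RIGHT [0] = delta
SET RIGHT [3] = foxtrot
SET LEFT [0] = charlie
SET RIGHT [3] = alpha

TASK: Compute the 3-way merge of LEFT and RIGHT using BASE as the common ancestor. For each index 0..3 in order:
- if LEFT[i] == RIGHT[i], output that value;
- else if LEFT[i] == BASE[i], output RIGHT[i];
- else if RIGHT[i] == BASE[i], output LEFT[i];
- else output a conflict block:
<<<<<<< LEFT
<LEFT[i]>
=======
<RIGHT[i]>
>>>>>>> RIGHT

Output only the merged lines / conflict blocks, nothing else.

Answer: <<<<<<< LEFT
charlie
=======
delta
>>>>>>> RIGHT
charlie
delta
alpha

Derivation:
Final LEFT:  [charlie, bravo, delta, bravo]
Final RIGHT: [delta, charlie, delta, alpha]
i=0: BASE=echo L=charlie R=delta all differ -> CONFLICT
i=1: L=bravo=BASE, R=charlie -> take RIGHT -> charlie
i=2: L=delta R=delta -> agree -> delta
i=3: L=bravo=BASE, R=alpha -> take RIGHT -> alpha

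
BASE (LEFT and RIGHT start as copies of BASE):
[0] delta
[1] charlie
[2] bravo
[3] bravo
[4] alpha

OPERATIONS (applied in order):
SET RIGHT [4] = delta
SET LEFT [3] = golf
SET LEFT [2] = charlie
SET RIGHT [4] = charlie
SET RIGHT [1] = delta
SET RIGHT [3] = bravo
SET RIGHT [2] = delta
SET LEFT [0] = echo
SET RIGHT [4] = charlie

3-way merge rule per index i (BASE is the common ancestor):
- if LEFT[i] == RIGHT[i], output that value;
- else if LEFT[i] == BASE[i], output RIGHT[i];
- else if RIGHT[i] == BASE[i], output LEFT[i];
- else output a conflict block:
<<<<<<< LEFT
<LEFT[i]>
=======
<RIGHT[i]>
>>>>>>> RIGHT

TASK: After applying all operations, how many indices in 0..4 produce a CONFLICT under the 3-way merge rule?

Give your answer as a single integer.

Final LEFT:  [echo, charlie, charlie, golf, alpha]
Final RIGHT: [delta, delta, delta, bravo, charlie]
i=0: L=echo, R=delta=BASE -> take LEFT -> echo
i=1: L=charlie=BASE, R=delta -> take RIGHT -> delta
i=2: BASE=bravo L=charlie R=delta all differ -> CONFLICT
i=3: L=golf, R=bravo=BASE -> take LEFT -> golf
i=4: L=alpha=BASE, R=charlie -> take RIGHT -> charlie
Conflict count: 1

Answer: 1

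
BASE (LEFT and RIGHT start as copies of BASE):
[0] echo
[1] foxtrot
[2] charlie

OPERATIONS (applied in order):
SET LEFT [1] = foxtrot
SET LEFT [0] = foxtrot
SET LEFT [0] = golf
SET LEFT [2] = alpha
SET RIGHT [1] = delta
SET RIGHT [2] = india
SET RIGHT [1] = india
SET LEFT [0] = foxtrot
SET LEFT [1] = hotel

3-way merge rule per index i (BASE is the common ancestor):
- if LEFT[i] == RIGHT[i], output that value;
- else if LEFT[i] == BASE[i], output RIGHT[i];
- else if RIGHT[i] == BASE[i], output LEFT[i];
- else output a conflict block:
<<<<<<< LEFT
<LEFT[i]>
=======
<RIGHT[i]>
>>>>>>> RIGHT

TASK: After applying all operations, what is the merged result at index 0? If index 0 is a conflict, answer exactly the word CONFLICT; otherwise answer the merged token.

Answer: foxtrot

Derivation:
Final LEFT:  [foxtrot, hotel, alpha]
Final RIGHT: [echo, india, india]
i=0: L=foxtrot, R=echo=BASE -> take LEFT -> foxtrot
i=1: BASE=foxtrot L=hotel R=india all differ -> CONFLICT
i=2: BASE=charlie L=alpha R=india all differ -> CONFLICT
Index 0 -> foxtrot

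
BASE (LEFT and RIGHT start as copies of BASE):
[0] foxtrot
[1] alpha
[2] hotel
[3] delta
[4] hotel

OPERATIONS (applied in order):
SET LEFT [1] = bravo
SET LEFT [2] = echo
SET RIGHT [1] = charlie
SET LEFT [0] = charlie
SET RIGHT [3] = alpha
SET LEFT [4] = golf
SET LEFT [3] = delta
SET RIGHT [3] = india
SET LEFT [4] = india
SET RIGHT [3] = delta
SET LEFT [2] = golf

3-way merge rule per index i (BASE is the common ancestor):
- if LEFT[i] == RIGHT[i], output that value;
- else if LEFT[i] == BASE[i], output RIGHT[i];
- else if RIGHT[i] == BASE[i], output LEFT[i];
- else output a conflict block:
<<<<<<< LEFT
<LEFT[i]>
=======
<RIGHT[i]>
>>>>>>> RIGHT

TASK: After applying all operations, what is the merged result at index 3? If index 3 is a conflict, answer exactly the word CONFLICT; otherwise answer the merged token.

Final LEFT:  [charlie, bravo, golf, delta, india]
Final RIGHT: [foxtrot, charlie, hotel, delta, hotel]
i=0: L=charlie, R=foxtrot=BASE -> take LEFT -> charlie
i=1: BASE=alpha L=bravo R=charlie all differ -> CONFLICT
i=2: L=golf, R=hotel=BASE -> take LEFT -> golf
i=3: L=delta R=delta -> agree -> delta
i=4: L=india, R=hotel=BASE -> take LEFT -> india
Index 3 -> delta

Answer: delta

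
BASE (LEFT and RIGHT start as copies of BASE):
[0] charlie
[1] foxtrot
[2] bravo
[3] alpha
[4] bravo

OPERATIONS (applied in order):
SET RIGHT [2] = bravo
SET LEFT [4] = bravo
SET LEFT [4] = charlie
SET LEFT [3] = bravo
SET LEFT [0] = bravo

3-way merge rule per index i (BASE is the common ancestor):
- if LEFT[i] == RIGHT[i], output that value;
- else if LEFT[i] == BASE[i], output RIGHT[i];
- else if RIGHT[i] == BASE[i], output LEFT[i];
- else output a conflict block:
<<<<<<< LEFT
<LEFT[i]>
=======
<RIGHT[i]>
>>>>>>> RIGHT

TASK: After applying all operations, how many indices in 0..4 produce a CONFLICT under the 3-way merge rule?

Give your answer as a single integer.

Final LEFT:  [bravo, foxtrot, bravo, bravo, charlie]
Final RIGHT: [charlie, foxtrot, bravo, alpha, bravo]
i=0: L=bravo, R=charlie=BASE -> take LEFT -> bravo
i=1: L=foxtrot R=foxtrot -> agree -> foxtrot
i=2: L=bravo R=bravo -> agree -> bravo
i=3: L=bravo, R=alpha=BASE -> take LEFT -> bravo
i=4: L=charlie, R=bravo=BASE -> take LEFT -> charlie
Conflict count: 0

Answer: 0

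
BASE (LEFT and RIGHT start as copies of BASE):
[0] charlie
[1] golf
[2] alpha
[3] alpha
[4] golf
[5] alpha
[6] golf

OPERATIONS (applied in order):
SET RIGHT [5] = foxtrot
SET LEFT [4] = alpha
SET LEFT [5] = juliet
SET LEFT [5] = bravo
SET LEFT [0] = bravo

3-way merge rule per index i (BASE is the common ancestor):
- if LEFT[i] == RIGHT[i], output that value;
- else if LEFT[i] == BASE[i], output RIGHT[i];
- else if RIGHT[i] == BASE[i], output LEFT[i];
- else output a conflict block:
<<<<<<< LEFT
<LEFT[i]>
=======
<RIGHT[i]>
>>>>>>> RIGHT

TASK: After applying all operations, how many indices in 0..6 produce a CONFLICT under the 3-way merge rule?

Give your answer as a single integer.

Final LEFT:  [bravo, golf, alpha, alpha, alpha, bravo, golf]
Final RIGHT: [charlie, golf, alpha, alpha, golf, foxtrot, golf]
i=0: L=bravo, R=charlie=BASE -> take LEFT -> bravo
i=1: L=golf R=golf -> agree -> golf
i=2: L=alpha R=alpha -> agree -> alpha
i=3: L=alpha R=alpha -> agree -> alpha
i=4: L=alpha, R=golf=BASE -> take LEFT -> alpha
i=5: BASE=alpha L=bravo R=foxtrot all differ -> CONFLICT
i=6: L=golf R=golf -> agree -> golf
Conflict count: 1

Answer: 1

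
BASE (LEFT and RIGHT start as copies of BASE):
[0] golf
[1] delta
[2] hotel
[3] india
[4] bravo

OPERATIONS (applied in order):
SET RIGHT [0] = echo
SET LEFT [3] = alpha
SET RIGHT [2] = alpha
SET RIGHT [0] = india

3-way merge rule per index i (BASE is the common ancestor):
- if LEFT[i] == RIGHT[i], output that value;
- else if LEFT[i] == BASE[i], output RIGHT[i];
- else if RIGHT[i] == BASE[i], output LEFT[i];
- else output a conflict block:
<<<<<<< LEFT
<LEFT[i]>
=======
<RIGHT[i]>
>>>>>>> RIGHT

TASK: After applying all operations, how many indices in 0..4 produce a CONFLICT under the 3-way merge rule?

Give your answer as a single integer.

Answer: 0

Derivation:
Final LEFT:  [golf, delta, hotel, alpha, bravo]
Final RIGHT: [india, delta, alpha, india, bravo]
i=0: L=golf=BASE, R=india -> take RIGHT -> india
i=1: L=delta R=delta -> agree -> delta
i=2: L=hotel=BASE, R=alpha -> take RIGHT -> alpha
i=3: L=alpha, R=india=BASE -> take LEFT -> alpha
i=4: L=bravo R=bravo -> agree -> bravo
Conflict count: 0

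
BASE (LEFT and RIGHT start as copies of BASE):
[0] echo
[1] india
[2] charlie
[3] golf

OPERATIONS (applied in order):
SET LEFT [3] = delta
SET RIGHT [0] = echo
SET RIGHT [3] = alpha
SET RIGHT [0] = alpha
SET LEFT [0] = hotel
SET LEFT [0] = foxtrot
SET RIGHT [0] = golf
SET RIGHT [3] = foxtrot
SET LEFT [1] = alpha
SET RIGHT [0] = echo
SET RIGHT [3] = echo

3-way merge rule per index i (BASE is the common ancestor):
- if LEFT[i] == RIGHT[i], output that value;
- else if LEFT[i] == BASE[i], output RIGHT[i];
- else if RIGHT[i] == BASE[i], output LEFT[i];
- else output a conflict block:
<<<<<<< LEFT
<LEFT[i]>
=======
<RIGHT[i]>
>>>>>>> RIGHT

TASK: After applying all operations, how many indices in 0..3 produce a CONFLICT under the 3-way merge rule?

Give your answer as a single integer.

Final LEFT:  [foxtrot, alpha, charlie, delta]
Final RIGHT: [echo, india, charlie, echo]
i=0: L=foxtrot, R=echo=BASE -> take LEFT -> foxtrot
i=1: L=alpha, R=india=BASE -> take LEFT -> alpha
i=2: L=charlie R=charlie -> agree -> charlie
i=3: BASE=golf L=delta R=echo all differ -> CONFLICT
Conflict count: 1

Answer: 1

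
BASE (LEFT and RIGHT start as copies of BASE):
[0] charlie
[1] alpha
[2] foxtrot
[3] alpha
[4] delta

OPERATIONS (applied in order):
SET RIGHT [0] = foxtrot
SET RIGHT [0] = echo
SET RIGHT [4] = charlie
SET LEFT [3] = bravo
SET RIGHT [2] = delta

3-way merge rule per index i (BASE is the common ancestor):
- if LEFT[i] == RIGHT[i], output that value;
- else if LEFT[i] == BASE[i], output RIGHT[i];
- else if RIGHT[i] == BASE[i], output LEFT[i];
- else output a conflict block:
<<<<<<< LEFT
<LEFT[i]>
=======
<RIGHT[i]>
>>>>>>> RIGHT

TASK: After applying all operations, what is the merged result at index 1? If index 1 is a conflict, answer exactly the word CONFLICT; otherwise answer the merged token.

Final LEFT:  [charlie, alpha, foxtrot, bravo, delta]
Final RIGHT: [echo, alpha, delta, alpha, charlie]
i=0: L=charlie=BASE, R=echo -> take RIGHT -> echo
i=1: L=alpha R=alpha -> agree -> alpha
i=2: L=foxtrot=BASE, R=delta -> take RIGHT -> delta
i=3: L=bravo, R=alpha=BASE -> take LEFT -> bravo
i=4: L=delta=BASE, R=charlie -> take RIGHT -> charlie
Index 1 -> alpha

Answer: alpha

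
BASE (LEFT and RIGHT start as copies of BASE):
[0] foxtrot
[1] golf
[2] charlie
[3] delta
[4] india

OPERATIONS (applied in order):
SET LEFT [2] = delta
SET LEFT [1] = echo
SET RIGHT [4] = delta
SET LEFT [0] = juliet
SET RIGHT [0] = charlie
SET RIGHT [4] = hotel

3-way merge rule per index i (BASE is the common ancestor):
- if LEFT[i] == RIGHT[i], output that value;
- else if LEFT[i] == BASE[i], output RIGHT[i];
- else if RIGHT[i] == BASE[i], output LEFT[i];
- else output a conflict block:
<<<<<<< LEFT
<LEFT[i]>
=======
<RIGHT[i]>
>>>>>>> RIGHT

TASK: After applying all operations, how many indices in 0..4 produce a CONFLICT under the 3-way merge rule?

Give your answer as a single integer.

Final LEFT:  [juliet, echo, delta, delta, india]
Final RIGHT: [charlie, golf, charlie, delta, hotel]
i=0: BASE=foxtrot L=juliet R=charlie all differ -> CONFLICT
i=1: L=echo, R=golf=BASE -> take LEFT -> echo
i=2: L=delta, R=charlie=BASE -> take LEFT -> delta
i=3: L=delta R=delta -> agree -> delta
i=4: L=india=BASE, R=hotel -> take RIGHT -> hotel
Conflict count: 1

Answer: 1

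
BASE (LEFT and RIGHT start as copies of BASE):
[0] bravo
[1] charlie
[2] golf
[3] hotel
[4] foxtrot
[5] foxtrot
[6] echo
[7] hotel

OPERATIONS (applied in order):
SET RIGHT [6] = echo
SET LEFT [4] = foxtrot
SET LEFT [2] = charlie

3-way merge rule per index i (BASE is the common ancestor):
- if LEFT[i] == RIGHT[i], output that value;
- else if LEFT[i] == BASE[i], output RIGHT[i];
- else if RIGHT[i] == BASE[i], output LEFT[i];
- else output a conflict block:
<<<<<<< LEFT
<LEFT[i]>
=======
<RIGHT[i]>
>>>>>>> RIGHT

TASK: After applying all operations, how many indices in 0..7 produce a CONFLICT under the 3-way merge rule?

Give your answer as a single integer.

Answer: 0

Derivation:
Final LEFT:  [bravo, charlie, charlie, hotel, foxtrot, foxtrot, echo, hotel]
Final RIGHT: [bravo, charlie, golf, hotel, foxtrot, foxtrot, echo, hotel]
i=0: L=bravo R=bravo -> agree -> bravo
i=1: L=charlie R=charlie -> agree -> charlie
i=2: L=charlie, R=golf=BASE -> take LEFT -> charlie
i=3: L=hotel R=hotel -> agree -> hotel
i=4: L=foxtrot R=foxtrot -> agree -> foxtrot
i=5: L=foxtrot R=foxtrot -> agree -> foxtrot
i=6: L=echo R=echo -> agree -> echo
i=7: L=hotel R=hotel -> agree -> hotel
Conflict count: 0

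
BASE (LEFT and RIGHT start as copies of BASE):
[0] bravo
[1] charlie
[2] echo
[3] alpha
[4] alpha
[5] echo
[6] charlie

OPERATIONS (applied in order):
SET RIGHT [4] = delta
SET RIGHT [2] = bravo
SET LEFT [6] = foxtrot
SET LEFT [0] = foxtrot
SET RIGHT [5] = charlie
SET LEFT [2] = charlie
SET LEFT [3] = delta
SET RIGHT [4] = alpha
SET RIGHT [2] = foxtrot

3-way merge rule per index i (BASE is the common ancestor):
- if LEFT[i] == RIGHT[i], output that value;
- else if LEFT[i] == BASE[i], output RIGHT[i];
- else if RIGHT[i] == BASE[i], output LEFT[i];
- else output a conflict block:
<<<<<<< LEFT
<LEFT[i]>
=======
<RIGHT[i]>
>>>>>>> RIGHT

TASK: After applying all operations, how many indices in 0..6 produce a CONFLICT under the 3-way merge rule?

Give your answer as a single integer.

Final LEFT:  [foxtrot, charlie, charlie, delta, alpha, echo, foxtrot]
Final RIGHT: [bravo, charlie, foxtrot, alpha, alpha, charlie, charlie]
i=0: L=foxtrot, R=bravo=BASE -> take LEFT -> foxtrot
i=1: L=charlie R=charlie -> agree -> charlie
i=2: BASE=echo L=charlie R=foxtrot all differ -> CONFLICT
i=3: L=delta, R=alpha=BASE -> take LEFT -> delta
i=4: L=alpha R=alpha -> agree -> alpha
i=5: L=echo=BASE, R=charlie -> take RIGHT -> charlie
i=6: L=foxtrot, R=charlie=BASE -> take LEFT -> foxtrot
Conflict count: 1

Answer: 1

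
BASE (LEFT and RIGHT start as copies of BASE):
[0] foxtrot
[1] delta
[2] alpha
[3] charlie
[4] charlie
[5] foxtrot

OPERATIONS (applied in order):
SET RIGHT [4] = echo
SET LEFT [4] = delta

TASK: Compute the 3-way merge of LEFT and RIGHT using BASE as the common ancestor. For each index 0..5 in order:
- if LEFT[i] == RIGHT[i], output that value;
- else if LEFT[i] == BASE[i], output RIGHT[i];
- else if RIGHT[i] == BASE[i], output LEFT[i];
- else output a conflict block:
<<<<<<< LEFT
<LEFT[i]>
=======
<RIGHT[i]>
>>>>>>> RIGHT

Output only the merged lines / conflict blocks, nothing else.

Answer: foxtrot
delta
alpha
charlie
<<<<<<< LEFT
delta
=======
echo
>>>>>>> RIGHT
foxtrot

Derivation:
Final LEFT:  [foxtrot, delta, alpha, charlie, delta, foxtrot]
Final RIGHT: [foxtrot, delta, alpha, charlie, echo, foxtrot]
i=0: L=foxtrot R=foxtrot -> agree -> foxtrot
i=1: L=delta R=delta -> agree -> delta
i=2: L=alpha R=alpha -> agree -> alpha
i=3: L=charlie R=charlie -> agree -> charlie
i=4: BASE=charlie L=delta R=echo all differ -> CONFLICT
i=5: L=foxtrot R=foxtrot -> agree -> foxtrot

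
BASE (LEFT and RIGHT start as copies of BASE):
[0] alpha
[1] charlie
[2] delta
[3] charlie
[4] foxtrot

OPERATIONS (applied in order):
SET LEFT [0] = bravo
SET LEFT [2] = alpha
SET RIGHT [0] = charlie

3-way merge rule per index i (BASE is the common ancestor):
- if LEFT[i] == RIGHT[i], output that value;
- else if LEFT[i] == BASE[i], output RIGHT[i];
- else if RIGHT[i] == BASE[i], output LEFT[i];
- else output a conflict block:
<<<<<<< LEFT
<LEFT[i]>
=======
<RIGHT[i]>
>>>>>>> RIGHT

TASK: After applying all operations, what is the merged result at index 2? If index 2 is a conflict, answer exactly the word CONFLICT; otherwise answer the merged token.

Final LEFT:  [bravo, charlie, alpha, charlie, foxtrot]
Final RIGHT: [charlie, charlie, delta, charlie, foxtrot]
i=0: BASE=alpha L=bravo R=charlie all differ -> CONFLICT
i=1: L=charlie R=charlie -> agree -> charlie
i=2: L=alpha, R=delta=BASE -> take LEFT -> alpha
i=3: L=charlie R=charlie -> agree -> charlie
i=4: L=foxtrot R=foxtrot -> agree -> foxtrot
Index 2 -> alpha

Answer: alpha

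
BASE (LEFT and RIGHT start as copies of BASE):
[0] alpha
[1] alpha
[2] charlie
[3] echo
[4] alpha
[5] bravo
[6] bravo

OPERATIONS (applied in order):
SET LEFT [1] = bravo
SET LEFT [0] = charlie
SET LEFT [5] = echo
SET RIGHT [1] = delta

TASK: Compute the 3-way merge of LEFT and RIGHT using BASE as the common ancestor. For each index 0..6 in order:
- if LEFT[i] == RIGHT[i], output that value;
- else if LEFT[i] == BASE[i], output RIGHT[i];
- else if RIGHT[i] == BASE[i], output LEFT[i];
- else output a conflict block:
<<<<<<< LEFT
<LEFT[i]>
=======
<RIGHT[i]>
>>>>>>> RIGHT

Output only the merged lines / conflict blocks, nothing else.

Final LEFT:  [charlie, bravo, charlie, echo, alpha, echo, bravo]
Final RIGHT: [alpha, delta, charlie, echo, alpha, bravo, bravo]
i=0: L=charlie, R=alpha=BASE -> take LEFT -> charlie
i=1: BASE=alpha L=bravo R=delta all differ -> CONFLICT
i=2: L=charlie R=charlie -> agree -> charlie
i=3: L=echo R=echo -> agree -> echo
i=4: L=alpha R=alpha -> agree -> alpha
i=5: L=echo, R=bravo=BASE -> take LEFT -> echo
i=6: L=bravo R=bravo -> agree -> bravo

Answer: charlie
<<<<<<< LEFT
bravo
=======
delta
>>>>>>> RIGHT
charlie
echo
alpha
echo
bravo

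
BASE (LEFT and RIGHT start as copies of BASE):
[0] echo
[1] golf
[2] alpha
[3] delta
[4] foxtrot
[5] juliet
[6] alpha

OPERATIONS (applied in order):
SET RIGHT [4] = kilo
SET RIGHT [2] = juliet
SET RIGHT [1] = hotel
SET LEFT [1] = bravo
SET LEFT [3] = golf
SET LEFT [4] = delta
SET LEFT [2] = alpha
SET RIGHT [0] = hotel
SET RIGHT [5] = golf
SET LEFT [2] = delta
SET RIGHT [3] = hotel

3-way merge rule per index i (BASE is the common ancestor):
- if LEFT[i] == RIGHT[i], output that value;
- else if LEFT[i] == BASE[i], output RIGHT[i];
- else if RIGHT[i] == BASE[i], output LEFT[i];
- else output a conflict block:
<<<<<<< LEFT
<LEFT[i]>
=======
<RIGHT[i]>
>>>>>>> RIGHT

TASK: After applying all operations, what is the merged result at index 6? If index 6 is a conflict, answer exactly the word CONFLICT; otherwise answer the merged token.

Answer: alpha

Derivation:
Final LEFT:  [echo, bravo, delta, golf, delta, juliet, alpha]
Final RIGHT: [hotel, hotel, juliet, hotel, kilo, golf, alpha]
i=0: L=echo=BASE, R=hotel -> take RIGHT -> hotel
i=1: BASE=golf L=bravo R=hotel all differ -> CONFLICT
i=2: BASE=alpha L=delta R=juliet all differ -> CONFLICT
i=3: BASE=delta L=golf R=hotel all differ -> CONFLICT
i=4: BASE=foxtrot L=delta R=kilo all differ -> CONFLICT
i=5: L=juliet=BASE, R=golf -> take RIGHT -> golf
i=6: L=alpha R=alpha -> agree -> alpha
Index 6 -> alpha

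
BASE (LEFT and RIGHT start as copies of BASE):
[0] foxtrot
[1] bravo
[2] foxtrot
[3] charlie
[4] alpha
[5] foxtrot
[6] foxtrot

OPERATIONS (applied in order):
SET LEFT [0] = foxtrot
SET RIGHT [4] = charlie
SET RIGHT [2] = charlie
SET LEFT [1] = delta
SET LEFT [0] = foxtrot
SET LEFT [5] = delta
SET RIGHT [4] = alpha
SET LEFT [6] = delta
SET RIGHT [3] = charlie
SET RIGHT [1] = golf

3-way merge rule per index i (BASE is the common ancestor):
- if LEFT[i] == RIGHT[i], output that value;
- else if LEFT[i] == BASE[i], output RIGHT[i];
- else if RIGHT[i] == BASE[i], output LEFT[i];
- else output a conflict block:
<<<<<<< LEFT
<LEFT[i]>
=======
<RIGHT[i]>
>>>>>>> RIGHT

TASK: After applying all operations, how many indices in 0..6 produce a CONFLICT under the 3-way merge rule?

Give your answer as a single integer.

Answer: 1

Derivation:
Final LEFT:  [foxtrot, delta, foxtrot, charlie, alpha, delta, delta]
Final RIGHT: [foxtrot, golf, charlie, charlie, alpha, foxtrot, foxtrot]
i=0: L=foxtrot R=foxtrot -> agree -> foxtrot
i=1: BASE=bravo L=delta R=golf all differ -> CONFLICT
i=2: L=foxtrot=BASE, R=charlie -> take RIGHT -> charlie
i=3: L=charlie R=charlie -> agree -> charlie
i=4: L=alpha R=alpha -> agree -> alpha
i=5: L=delta, R=foxtrot=BASE -> take LEFT -> delta
i=6: L=delta, R=foxtrot=BASE -> take LEFT -> delta
Conflict count: 1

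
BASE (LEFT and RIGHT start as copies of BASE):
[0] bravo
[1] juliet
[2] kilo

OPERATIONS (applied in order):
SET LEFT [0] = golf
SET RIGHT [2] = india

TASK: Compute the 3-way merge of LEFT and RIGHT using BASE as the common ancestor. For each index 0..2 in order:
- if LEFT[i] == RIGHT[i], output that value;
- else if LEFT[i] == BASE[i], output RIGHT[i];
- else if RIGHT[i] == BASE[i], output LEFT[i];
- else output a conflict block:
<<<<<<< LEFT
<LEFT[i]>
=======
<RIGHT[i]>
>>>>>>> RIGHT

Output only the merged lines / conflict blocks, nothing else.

Final LEFT:  [golf, juliet, kilo]
Final RIGHT: [bravo, juliet, india]
i=0: L=golf, R=bravo=BASE -> take LEFT -> golf
i=1: L=juliet R=juliet -> agree -> juliet
i=2: L=kilo=BASE, R=india -> take RIGHT -> india

Answer: golf
juliet
india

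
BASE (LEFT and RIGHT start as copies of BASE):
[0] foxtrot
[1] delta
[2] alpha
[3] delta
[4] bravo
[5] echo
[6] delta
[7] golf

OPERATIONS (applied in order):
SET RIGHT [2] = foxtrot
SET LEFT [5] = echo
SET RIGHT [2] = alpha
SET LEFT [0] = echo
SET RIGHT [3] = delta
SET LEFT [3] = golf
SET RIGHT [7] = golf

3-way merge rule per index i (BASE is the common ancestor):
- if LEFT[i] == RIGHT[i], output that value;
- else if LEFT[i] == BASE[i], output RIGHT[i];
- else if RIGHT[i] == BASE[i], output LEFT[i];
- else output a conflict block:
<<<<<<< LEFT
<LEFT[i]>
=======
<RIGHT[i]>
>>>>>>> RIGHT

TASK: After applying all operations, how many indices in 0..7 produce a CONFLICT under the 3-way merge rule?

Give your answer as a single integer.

Final LEFT:  [echo, delta, alpha, golf, bravo, echo, delta, golf]
Final RIGHT: [foxtrot, delta, alpha, delta, bravo, echo, delta, golf]
i=0: L=echo, R=foxtrot=BASE -> take LEFT -> echo
i=1: L=delta R=delta -> agree -> delta
i=2: L=alpha R=alpha -> agree -> alpha
i=3: L=golf, R=delta=BASE -> take LEFT -> golf
i=4: L=bravo R=bravo -> agree -> bravo
i=5: L=echo R=echo -> agree -> echo
i=6: L=delta R=delta -> agree -> delta
i=7: L=golf R=golf -> agree -> golf
Conflict count: 0

Answer: 0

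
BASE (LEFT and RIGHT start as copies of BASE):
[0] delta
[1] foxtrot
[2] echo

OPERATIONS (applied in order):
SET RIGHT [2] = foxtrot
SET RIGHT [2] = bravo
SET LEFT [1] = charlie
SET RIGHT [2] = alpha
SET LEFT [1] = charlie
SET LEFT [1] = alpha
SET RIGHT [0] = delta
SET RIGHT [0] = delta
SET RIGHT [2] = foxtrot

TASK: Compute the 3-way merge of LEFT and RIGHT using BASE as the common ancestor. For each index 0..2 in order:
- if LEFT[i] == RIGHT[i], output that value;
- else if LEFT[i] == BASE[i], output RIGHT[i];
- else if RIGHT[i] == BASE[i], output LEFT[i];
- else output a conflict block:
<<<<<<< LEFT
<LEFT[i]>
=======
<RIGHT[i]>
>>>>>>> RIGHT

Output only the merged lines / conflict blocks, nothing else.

Answer: delta
alpha
foxtrot

Derivation:
Final LEFT:  [delta, alpha, echo]
Final RIGHT: [delta, foxtrot, foxtrot]
i=0: L=delta R=delta -> agree -> delta
i=1: L=alpha, R=foxtrot=BASE -> take LEFT -> alpha
i=2: L=echo=BASE, R=foxtrot -> take RIGHT -> foxtrot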